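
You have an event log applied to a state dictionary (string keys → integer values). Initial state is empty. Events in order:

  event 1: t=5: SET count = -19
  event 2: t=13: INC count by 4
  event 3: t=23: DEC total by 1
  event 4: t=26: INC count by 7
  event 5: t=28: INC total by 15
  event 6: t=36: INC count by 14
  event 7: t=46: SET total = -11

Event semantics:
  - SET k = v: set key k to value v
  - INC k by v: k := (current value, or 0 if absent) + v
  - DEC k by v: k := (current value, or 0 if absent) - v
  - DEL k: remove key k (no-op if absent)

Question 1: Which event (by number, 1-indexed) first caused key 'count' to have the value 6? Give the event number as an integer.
Looking for first event where count becomes 6:
  event 1: count = -19
  event 2: count = -15
  event 3: count = -15
  event 4: count = -8
  event 5: count = -8
  event 6: count -8 -> 6  <-- first match

Answer: 6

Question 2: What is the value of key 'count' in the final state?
Track key 'count' through all 7 events:
  event 1 (t=5: SET count = -19): count (absent) -> -19
  event 2 (t=13: INC count by 4): count -19 -> -15
  event 3 (t=23: DEC total by 1): count unchanged
  event 4 (t=26: INC count by 7): count -15 -> -8
  event 5 (t=28: INC total by 15): count unchanged
  event 6 (t=36: INC count by 14): count -8 -> 6
  event 7 (t=46: SET total = -11): count unchanged
Final: count = 6

Answer: 6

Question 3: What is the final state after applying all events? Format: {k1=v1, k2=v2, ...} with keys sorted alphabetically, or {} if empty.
  after event 1 (t=5: SET count = -19): {count=-19}
  after event 2 (t=13: INC count by 4): {count=-15}
  after event 3 (t=23: DEC total by 1): {count=-15, total=-1}
  after event 4 (t=26: INC count by 7): {count=-8, total=-1}
  after event 5 (t=28: INC total by 15): {count=-8, total=14}
  after event 6 (t=36: INC count by 14): {count=6, total=14}
  after event 7 (t=46: SET total = -11): {count=6, total=-11}

Answer: {count=6, total=-11}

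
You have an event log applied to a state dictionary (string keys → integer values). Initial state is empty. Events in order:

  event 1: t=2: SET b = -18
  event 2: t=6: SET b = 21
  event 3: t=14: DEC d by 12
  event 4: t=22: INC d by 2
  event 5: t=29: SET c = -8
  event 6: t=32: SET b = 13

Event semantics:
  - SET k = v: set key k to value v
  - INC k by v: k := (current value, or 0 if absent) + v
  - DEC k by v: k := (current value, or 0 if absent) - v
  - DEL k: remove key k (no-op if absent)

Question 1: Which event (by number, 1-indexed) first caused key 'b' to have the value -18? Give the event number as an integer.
Answer: 1

Derivation:
Looking for first event where b becomes -18:
  event 1: b (absent) -> -18  <-- first match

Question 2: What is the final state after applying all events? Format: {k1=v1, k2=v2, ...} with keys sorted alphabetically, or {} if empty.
  after event 1 (t=2: SET b = -18): {b=-18}
  after event 2 (t=6: SET b = 21): {b=21}
  after event 3 (t=14: DEC d by 12): {b=21, d=-12}
  after event 4 (t=22: INC d by 2): {b=21, d=-10}
  after event 5 (t=29: SET c = -8): {b=21, c=-8, d=-10}
  after event 6 (t=32: SET b = 13): {b=13, c=-8, d=-10}

Answer: {b=13, c=-8, d=-10}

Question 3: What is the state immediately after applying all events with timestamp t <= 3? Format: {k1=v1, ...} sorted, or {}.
Answer: {b=-18}

Derivation:
Apply events with t <= 3 (1 events):
  after event 1 (t=2: SET b = -18): {b=-18}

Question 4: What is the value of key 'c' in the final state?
Answer: -8

Derivation:
Track key 'c' through all 6 events:
  event 1 (t=2: SET b = -18): c unchanged
  event 2 (t=6: SET b = 21): c unchanged
  event 3 (t=14: DEC d by 12): c unchanged
  event 4 (t=22: INC d by 2): c unchanged
  event 5 (t=29: SET c = -8): c (absent) -> -8
  event 6 (t=32: SET b = 13): c unchanged
Final: c = -8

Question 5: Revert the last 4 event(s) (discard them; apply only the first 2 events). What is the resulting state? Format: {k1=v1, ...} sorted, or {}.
Answer: {b=21}

Derivation:
Keep first 2 events (discard last 4):
  after event 1 (t=2: SET b = -18): {b=-18}
  after event 2 (t=6: SET b = 21): {b=21}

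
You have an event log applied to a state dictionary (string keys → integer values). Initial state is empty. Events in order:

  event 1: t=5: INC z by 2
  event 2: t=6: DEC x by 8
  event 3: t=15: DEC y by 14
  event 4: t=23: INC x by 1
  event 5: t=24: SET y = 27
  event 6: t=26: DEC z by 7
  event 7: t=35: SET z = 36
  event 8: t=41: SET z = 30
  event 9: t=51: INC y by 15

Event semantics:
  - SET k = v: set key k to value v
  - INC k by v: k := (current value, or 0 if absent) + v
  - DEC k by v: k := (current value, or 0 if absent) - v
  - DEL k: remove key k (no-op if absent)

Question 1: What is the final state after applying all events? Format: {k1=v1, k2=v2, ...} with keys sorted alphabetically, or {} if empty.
Answer: {x=-7, y=42, z=30}

Derivation:
  after event 1 (t=5: INC z by 2): {z=2}
  after event 2 (t=6: DEC x by 8): {x=-8, z=2}
  after event 3 (t=15: DEC y by 14): {x=-8, y=-14, z=2}
  after event 4 (t=23: INC x by 1): {x=-7, y=-14, z=2}
  after event 5 (t=24: SET y = 27): {x=-7, y=27, z=2}
  after event 6 (t=26: DEC z by 7): {x=-7, y=27, z=-5}
  after event 7 (t=35: SET z = 36): {x=-7, y=27, z=36}
  after event 8 (t=41: SET z = 30): {x=-7, y=27, z=30}
  after event 9 (t=51: INC y by 15): {x=-7, y=42, z=30}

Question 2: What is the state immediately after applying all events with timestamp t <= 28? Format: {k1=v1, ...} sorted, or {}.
Answer: {x=-7, y=27, z=-5}

Derivation:
Apply events with t <= 28 (6 events):
  after event 1 (t=5: INC z by 2): {z=2}
  after event 2 (t=6: DEC x by 8): {x=-8, z=2}
  after event 3 (t=15: DEC y by 14): {x=-8, y=-14, z=2}
  after event 4 (t=23: INC x by 1): {x=-7, y=-14, z=2}
  after event 5 (t=24: SET y = 27): {x=-7, y=27, z=2}
  after event 6 (t=26: DEC z by 7): {x=-7, y=27, z=-5}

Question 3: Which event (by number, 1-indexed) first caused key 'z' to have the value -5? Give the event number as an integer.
Answer: 6

Derivation:
Looking for first event where z becomes -5:
  event 1: z = 2
  event 2: z = 2
  event 3: z = 2
  event 4: z = 2
  event 5: z = 2
  event 6: z 2 -> -5  <-- first match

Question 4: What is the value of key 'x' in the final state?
Track key 'x' through all 9 events:
  event 1 (t=5: INC z by 2): x unchanged
  event 2 (t=6: DEC x by 8): x (absent) -> -8
  event 3 (t=15: DEC y by 14): x unchanged
  event 4 (t=23: INC x by 1): x -8 -> -7
  event 5 (t=24: SET y = 27): x unchanged
  event 6 (t=26: DEC z by 7): x unchanged
  event 7 (t=35: SET z = 36): x unchanged
  event 8 (t=41: SET z = 30): x unchanged
  event 9 (t=51: INC y by 15): x unchanged
Final: x = -7

Answer: -7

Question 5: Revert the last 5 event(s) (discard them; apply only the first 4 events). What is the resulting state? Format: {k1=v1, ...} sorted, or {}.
Answer: {x=-7, y=-14, z=2}

Derivation:
Keep first 4 events (discard last 5):
  after event 1 (t=5: INC z by 2): {z=2}
  after event 2 (t=6: DEC x by 8): {x=-8, z=2}
  after event 3 (t=15: DEC y by 14): {x=-8, y=-14, z=2}
  after event 4 (t=23: INC x by 1): {x=-7, y=-14, z=2}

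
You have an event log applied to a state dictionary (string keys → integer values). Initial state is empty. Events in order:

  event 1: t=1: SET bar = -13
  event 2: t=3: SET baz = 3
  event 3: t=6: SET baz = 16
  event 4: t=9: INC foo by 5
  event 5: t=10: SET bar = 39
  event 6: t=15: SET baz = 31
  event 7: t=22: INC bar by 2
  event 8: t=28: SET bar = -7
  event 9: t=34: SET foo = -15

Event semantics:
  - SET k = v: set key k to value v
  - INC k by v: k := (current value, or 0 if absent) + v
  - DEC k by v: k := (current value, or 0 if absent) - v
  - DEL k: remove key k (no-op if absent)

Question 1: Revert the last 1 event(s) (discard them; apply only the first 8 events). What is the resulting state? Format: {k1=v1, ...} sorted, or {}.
Keep first 8 events (discard last 1):
  after event 1 (t=1: SET bar = -13): {bar=-13}
  after event 2 (t=3: SET baz = 3): {bar=-13, baz=3}
  after event 3 (t=6: SET baz = 16): {bar=-13, baz=16}
  after event 4 (t=9: INC foo by 5): {bar=-13, baz=16, foo=5}
  after event 5 (t=10: SET bar = 39): {bar=39, baz=16, foo=5}
  after event 6 (t=15: SET baz = 31): {bar=39, baz=31, foo=5}
  after event 7 (t=22: INC bar by 2): {bar=41, baz=31, foo=5}
  after event 8 (t=28: SET bar = -7): {bar=-7, baz=31, foo=5}

Answer: {bar=-7, baz=31, foo=5}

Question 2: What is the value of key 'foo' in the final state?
Track key 'foo' through all 9 events:
  event 1 (t=1: SET bar = -13): foo unchanged
  event 2 (t=3: SET baz = 3): foo unchanged
  event 3 (t=6: SET baz = 16): foo unchanged
  event 4 (t=9: INC foo by 5): foo (absent) -> 5
  event 5 (t=10: SET bar = 39): foo unchanged
  event 6 (t=15: SET baz = 31): foo unchanged
  event 7 (t=22: INC bar by 2): foo unchanged
  event 8 (t=28: SET bar = -7): foo unchanged
  event 9 (t=34: SET foo = -15): foo 5 -> -15
Final: foo = -15

Answer: -15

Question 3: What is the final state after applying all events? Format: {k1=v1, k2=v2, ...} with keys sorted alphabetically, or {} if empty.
Answer: {bar=-7, baz=31, foo=-15}

Derivation:
  after event 1 (t=1: SET bar = -13): {bar=-13}
  after event 2 (t=3: SET baz = 3): {bar=-13, baz=3}
  after event 3 (t=6: SET baz = 16): {bar=-13, baz=16}
  after event 4 (t=9: INC foo by 5): {bar=-13, baz=16, foo=5}
  after event 5 (t=10: SET bar = 39): {bar=39, baz=16, foo=5}
  after event 6 (t=15: SET baz = 31): {bar=39, baz=31, foo=5}
  after event 7 (t=22: INC bar by 2): {bar=41, baz=31, foo=5}
  after event 8 (t=28: SET bar = -7): {bar=-7, baz=31, foo=5}
  after event 9 (t=34: SET foo = -15): {bar=-7, baz=31, foo=-15}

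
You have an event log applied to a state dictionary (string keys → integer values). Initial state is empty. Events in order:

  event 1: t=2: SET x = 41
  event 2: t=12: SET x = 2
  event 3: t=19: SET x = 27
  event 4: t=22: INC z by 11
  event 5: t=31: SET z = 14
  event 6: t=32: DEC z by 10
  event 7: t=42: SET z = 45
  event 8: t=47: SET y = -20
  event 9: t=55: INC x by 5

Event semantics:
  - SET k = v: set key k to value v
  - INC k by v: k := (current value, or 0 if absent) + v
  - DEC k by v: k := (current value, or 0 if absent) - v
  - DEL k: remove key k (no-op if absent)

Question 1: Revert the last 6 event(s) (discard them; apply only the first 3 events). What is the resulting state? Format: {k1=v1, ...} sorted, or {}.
Keep first 3 events (discard last 6):
  after event 1 (t=2: SET x = 41): {x=41}
  after event 2 (t=12: SET x = 2): {x=2}
  after event 3 (t=19: SET x = 27): {x=27}

Answer: {x=27}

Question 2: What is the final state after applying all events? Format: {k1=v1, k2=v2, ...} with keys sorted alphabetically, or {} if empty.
  after event 1 (t=2: SET x = 41): {x=41}
  after event 2 (t=12: SET x = 2): {x=2}
  after event 3 (t=19: SET x = 27): {x=27}
  after event 4 (t=22: INC z by 11): {x=27, z=11}
  after event 5 (t=31: SET z = 14): {x=27, z=14}
  after event 6 (t=32: DEC z by 10): {x=27, z=4}
  after event 7 (t=42: SET z = 45): {x=27, z=45}
  after event 8 (t=47: SET y = -20): {x=27, y=-20, z=45}
  after event 9 (t=55: INC x by 5): {x=32, y=-20, z=45}

Answer: {x=32, y=-20, z=45}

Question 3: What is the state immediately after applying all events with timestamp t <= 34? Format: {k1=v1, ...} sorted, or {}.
Apply events with t <= 34 (6 events):
  after event 1 (t=2: SET x = 41): {x=41}
  after event 2 (t=12: SET x = 2): {x=2}
  after event 3 (t=19: SET x = 27): {x=27}
  after event 4 (t=22: INC z by 11): {x=27, z=11}
  after event 5 (t=31: SET z = 14): {x=27, z=14}
  after event 6 (t=32: DEC z by 10): {x=27, z=4}

Answer: {x=27, z=4}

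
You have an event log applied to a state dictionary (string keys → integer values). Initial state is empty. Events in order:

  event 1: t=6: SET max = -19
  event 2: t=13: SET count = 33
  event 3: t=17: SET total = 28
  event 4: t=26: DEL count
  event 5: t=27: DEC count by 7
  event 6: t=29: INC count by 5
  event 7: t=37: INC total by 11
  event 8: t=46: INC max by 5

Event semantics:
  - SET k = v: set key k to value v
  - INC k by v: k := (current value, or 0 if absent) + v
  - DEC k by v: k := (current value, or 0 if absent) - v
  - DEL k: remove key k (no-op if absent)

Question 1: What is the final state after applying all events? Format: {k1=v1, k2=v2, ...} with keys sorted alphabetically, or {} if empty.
  after event 1 (t=6: SET max = -19): {max=-19}
  after event 2 (t=13: SET count = 33): {count=33, max=-19}
  after event 3 (t=17: SET total = 28): {count=33, max=-19, total=28}
  after event 4 (t=26: DEL count): {max=-19, total=28}
  after event 5 (t=27: DEC count by 7): {count=-7, max=-19, total=28}
  after event 6 (t=29: INC count by 5): {count=-2, max=-19, total=28}
  after event 7 (t=37: INC total by 11): {count=-2, max=-19, total=39}
  after event 8 (t=46: INC max by 5): {count=-2, max=-14, total=39}

Answer: {count=-2, max=-14, total=39}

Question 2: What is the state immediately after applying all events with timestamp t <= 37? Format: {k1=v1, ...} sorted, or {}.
Apply events with t <= 37 (7 events):
  after event 1 (t=6: SET max = -19): {max=-19}
  after event 2 (t=13: SET count = 33): {count=33, max=-19}
  after event 3 (t=17: SET total = 28): {count=33, max=-19, total=28}
  after event 4 (t=26: DEL count): {max=-19, total=28}
  after event 5 (t=27: DEC count by 7): {count=-7, max=-19, total=28}
  after event 6 (t=29: INC count by 5): {count=-2, max=-19, total=28}
  after event 7 (t=37: INC total by 11): {count=-2, max=-19, total=39}

Answer: {count=-2, max=-19, total=39}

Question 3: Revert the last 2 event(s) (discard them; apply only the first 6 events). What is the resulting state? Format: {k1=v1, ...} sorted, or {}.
Keep first 6 events (discard last 2):
  after event 1 (t=6: SET max = -19): {max=-19}
  after event 2 (t=13: SET count = 33): {count=33, max=-19}
  after event 3 (t=17: SET total = 28): {count=33, max=-19, total=28}
  after event 4 (t=26: DEL count): {max=-19, total=28}
  after event 5 (t=27: DEC count by 7): {count=-7, max=-19, total=28}
  after event 6 (t=29: INC count by 5): {count=-2, max=-19, total=28}

Answer: {count=-2, max=-19, total=28}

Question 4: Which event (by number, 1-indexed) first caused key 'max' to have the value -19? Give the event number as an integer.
Looking for first event where max becomes -19:
  event 1: max (absent) -> -19  <-- first match

Answer: 1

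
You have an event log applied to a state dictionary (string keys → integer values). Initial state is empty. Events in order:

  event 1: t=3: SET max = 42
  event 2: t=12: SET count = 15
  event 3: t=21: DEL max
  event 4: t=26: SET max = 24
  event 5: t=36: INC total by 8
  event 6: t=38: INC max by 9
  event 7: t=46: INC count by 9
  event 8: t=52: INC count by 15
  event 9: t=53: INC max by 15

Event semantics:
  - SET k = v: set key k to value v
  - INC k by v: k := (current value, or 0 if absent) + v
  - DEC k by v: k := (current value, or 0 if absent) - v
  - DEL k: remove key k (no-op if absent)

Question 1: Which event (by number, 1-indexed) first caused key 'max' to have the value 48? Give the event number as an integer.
Looking for first event where max becomes 48:
  event 1: max = 42
  event 2: max = 42
  event 3: max = (absent)
  event 4: max = 24
  event 5: max = 24
  event 6: max = 33
  event 7: max = 33
  event 8: max = 33
  event 9: max 33 -> 48  <-- first match

Answer: 9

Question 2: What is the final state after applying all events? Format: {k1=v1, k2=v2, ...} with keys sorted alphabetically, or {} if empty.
Answer: {count=39, max=48, total=8}

Derivation:
  after event 1 (t=3: SET max = 42): {max=42}
  after event 2 (t=12: SET count = 15): {count=15, max=42}
  after event 3 (t=21: DEL max): {count=15}
  after event 4 (t=26: SET max = 24): {count=15, max=24}
  after event 5 (t=36: INC total by 8): {count=15, max=24, total=8}
  after event 6 (t=38: INC max by 9): {count=15, max=33, total=8}
  after event 7 (t=46: INC count by 9): {count=24, max=33, total=8}
  after event 8 (t=52: INC count by 15): {count=39, max=33, total=8}
  after event 9 (t=53: INC max by 15): {count=39, max=48, total=8}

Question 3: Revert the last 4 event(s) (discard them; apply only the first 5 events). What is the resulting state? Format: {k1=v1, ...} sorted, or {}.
Keep first 5 events (discard last 4):
  after event 1 (t=3: SET max = 42): {max=42}
  after event 2 (t=12: SET count = 15): {count=15, max=42}
  after event 3 (t=21: DEL max): {count=15}
  after event 4 (t=26: SET max = 24): {count=15, max=24}
  after event 5 (t=36: INC total by 8): {count=15, max=24, total=8}

Answer: {count=15, max=24, total=8}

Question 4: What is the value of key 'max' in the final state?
Track key 'max' through all 9 events:
  event 1 (t=3: SET max = 42): max (absent) -> 42
  event 2 (t=12: SET count = 15): max unchanged
  event 3 (t=21: DEL max): max 42 -> (absent)
  event 4 (t=26: SET max = 24): max (absent) -> 24
  event 5 (t=36: INC total by 8): max unchanged
  event 6 (t=38: INC max by 9): max 24 -> 33
  event 7 (t=46: INC count by 9): max unchanged
  event 8 (t=52: INC count by 15): max unchanged
  event 9 (t=53: INC max by 15): max 33 -> 48
Final: max = 48

Answer: 48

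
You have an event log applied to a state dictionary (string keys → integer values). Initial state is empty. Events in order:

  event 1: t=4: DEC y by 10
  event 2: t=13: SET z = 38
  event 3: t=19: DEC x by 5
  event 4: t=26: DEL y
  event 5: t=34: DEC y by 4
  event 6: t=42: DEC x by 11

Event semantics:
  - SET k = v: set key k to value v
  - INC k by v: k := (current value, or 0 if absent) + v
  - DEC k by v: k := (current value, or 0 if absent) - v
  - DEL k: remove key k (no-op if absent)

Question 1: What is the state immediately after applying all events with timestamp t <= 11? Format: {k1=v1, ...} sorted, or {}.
Apply events with t <= 11 (1 events):
  after event 1 (t=4: DEC y by 10): {y=-10}

Answer: {y=-10}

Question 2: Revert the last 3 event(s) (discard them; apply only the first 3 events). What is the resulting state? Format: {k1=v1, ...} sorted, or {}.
Keep first 3 events (discard last 3):
  after event 1 (t=4: DEC y by 10): {y=-10}
  after event 2 (t=13: SET z = 38): {y=-10, z=38}
  after event 3 (t=19: DEC x by 5): {x=-5, y=-10, z=38}

Answer: {x=-5, y=-10, z=38}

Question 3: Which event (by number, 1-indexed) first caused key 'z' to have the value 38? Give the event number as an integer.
Answer: 2

Derivation:
Looking for first event where z becomes 38:
  event 2: z (absent) -> 38  <-- first match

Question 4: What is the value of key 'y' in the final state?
Answer: -4

Derivation:
Track key 'y' through all 6 events:
  event 1 (t=4: DEC y by 10): y (absent) -> -10
  event 2 (t=13: SET z = 38): y unchanged
  event 3 (t=19: DEC x by 5): y unchanged
  event 4 (t=26: DEL y): y -10 -> (absent)
  event 5 (t=34: DEC y by 4): y (absent) -> -4
  event 6 (t=42: DEC x by 11): y unchanged
Final: y = -4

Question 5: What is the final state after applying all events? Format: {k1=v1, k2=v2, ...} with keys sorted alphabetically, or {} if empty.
  after event 1 (t=4: DEC y by 10): {y=-10}
  after event 2 (t=13: SET z = 38): {y=-10, z=38}
  after event 3 (t=19: DEC x by 5): {x=-5, y=-10, z=38}
  after event 4 (t=26: DEL y): {x=-5, z=38}
  after event 5 (t=34: DEC y by 4): {x=-5, y=-4, z=38}
  after event 6 (t=42: DEC x by 11): {x=-16, y=-4, z=38}

Answer: {x=-16, y=-4, z=38}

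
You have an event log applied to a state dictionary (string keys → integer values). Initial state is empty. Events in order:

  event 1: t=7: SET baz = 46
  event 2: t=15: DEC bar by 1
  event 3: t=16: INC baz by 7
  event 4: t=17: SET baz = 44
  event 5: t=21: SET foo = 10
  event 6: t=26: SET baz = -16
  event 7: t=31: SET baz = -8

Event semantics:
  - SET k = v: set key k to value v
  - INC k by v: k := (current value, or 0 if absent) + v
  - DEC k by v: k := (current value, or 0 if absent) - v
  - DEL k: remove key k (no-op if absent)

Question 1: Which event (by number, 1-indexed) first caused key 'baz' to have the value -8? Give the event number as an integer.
Looking for first event where baz becomes -8:
  event 1: baz = 46
  event 2: baz = 46
  event 3: baz = 53
  event 4: baz = 44
  event 5: baz = 44
  event 6: baz = -16
  event 7: baz -16 -> -8  <-- first match

Answer: 7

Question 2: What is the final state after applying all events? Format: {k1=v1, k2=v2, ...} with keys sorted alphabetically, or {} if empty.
  after event 1 (t=7: SET baz = 46): {baz=46}
  after event 2 (t=15: DEC bar by 1): {bar=-1, baz=46}
  after event 3 (t=16: INC baz by 7): {bar=-1, baz=53}
  after event 4 (t=17: SET baz = 44): {bar=-1, baz=44}
  after event 5 (t=21: SET foo = 10): {bar=-1, baz=44, foo=10}
  after event 6 (t=26: SET baz = -16): {bar=-1, baz=-16, foo=10}
  after event 7 (t=31: SET baz = -8): {bar=-1, baz=-8, foo=10}

Answer: {bar=-1, baz=-8, foo=10}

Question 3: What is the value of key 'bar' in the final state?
Answer: -1

Derivation:
Track key 'bar' through all 7 events:
  event 1 (t=7: SET baz = 46): bar unchanged
  event 2 (t=15: DEC bar by 1): bar (absent) -> -1
  event 3 (t=16: INC baz by 7): bar unchanged
  event 4 (t=17: SET baz = 44): bar unchanged
  event 5 (t=21: SET foo = 10): bar unchanged
  event 6 (t=26: SET baz = -16): bar unchanged
  event 7 (t=31: SET baz = -8): bar unchanged
Final: bar = -1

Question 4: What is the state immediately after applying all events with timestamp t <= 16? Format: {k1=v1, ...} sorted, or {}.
Apply events with t <= 16 (3 events):
  after event 1 (t=7: SET baz = 46): {baz=46}
  after event 2 (t=15: DEC bar by 1): {bar=-1, baz=46}
  after event 3 (t=16: INC baz by 7): {bar=-1, baz=53}

Answer: {bar=-1, baz=53}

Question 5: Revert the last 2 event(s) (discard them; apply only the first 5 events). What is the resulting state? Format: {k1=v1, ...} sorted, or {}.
Answer: {bar=-1, baz=44, foo=10}

Derivation:
Keep first 5 events (discard last 2):
  after event 1 (t=7: SET baz = 46): {baz=46}
  after event 2 (t=15: DEC bar by 1): {bar=-1, baz=46}
  after event 3 (t=16: INC baz by 7): {bar=-1, baz=53}
  after event 4 (t=17: SET baz = 44): {bar=-1, baz=44}
  after event 5 (t=21: SET foo = 10): {bar=-1, baz=44, foo=10}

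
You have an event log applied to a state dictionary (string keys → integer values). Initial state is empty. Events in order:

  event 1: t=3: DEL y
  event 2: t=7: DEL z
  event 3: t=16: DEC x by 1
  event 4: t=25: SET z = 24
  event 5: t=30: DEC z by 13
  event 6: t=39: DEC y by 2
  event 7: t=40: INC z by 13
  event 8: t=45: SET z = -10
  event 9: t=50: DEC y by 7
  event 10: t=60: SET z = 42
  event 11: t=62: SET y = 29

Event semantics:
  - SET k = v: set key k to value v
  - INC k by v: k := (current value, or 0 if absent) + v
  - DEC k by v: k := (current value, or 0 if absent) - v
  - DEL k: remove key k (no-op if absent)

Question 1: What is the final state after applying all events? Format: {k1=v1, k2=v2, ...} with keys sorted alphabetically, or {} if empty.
  after event 1 (t=3: DEL y): {}
  after event 2 (t=7: DEL z): {}
  after event 3 (t=16: DEC x by 1): {x=-1}
  after event 4 (t=25: SET z = 24): {x=-1, z=24}
  after event 5 (t=30: DEC z by 13): {x=-1, z=11}
  after event 6 (t=39: DEC y by 2): {x=-1, y=-2, z=11}
  after event 7 (t=40: INC z by 13): {x=-1, y=-2, z=24}
  after event 8 (t=45: SET z = -10): {x=-1, y=-2, z=-10}
  after event 9 (t=50: DEC y by 7): {x=-1, y=-9, z=-10}
  after event 10 (t=60: SET z = 42): {x=-1, y=-9, z=42}
  after event 11 (t=62: SET y = 29): {x=-1, y=29, z=42}

Answer: {x=-1, y=29, z=42}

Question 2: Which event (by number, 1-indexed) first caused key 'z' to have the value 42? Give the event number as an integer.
Looking for first event where z becomes 42:
  event 4: z = 24
  event 5: z = 11
  event 6: z = 11
  event 7: z = 24
  event 8: z = -10
  event 9: z = -10
  event 10: z -10 -> 42  <-- first match

Answer: 10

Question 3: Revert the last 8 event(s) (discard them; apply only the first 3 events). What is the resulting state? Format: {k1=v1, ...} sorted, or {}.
Keep first 3 events (discard last 8):
  after event 1 (t=3: DEL y): {}
  after event 2 (t=7: DEL z): {}
  after event 3 (t=16: DEC x by 1): {x=-1}

Answer: {x=-1}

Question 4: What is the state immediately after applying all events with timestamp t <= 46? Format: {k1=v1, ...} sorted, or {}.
Apply events with t <= 46 (8 events):
  after event 1 (t=3: DEL y): {}
  after event 2 (t=7: DEL z): {}
  after event 3 (t=16: DEC x by 1): {x=-1}
  after event 4 (t=25: SET z = 24): {x=-1, z=24}
  after event 5 (t=30: DEC z by 13): {x=-1, z=11}
  after event 6 (t=39: DEC y by 2): {x=-1, y=-2, z=11}
  after event 7 (t=40: INC z by 13): {x=-1, y=-2, z=24}
  after event 8 (t=45: SET z = -10): {x=-1, y=-2, z=-10}

Answer: {x=-1, y=-2, z=-10}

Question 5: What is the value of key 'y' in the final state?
Answer: 29

Derivation:
Track key 'y' through all 11 events:
  event 1 (t=3: DEL y): y (absent) -> (absent)
  event 2 (t=7: DEL z): y unchanged
  event 3 (t=16: DEC x by 1): y unchanged
  event 4 (t=25: SET z = 24): y unchanged
  event 5 (t=30: DEC z by 13): y unchanged
  event 6 (t=39: DEC y by 2): y (absent) -> -2
  event 7 (t=40: INC z by 13): y unchanged
  event 8 (t=45: SET z = -10): y unchanged
  event 9 (t=50: DEC y by 7): y -2 -> -9
  event 10 (t=60: SET z = 42): y unchanged
  event 11 (t=62: SET y = 29): y -9 -> 29
Final: y = 29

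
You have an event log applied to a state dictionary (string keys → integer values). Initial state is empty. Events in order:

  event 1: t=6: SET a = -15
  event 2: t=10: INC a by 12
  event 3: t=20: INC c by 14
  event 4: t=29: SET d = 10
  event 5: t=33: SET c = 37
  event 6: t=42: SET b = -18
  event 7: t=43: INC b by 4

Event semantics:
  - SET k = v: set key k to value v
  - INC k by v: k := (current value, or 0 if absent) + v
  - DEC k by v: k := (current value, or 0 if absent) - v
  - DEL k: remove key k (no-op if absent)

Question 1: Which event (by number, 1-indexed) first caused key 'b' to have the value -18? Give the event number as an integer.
Answer: 6

Derivation:
Looking for first event where b becomes -18:
  event 6: b (absent) -> -18  <-- first match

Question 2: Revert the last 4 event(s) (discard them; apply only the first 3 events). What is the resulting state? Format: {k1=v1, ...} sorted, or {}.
Keep first 3 events (discard last 4):
  after event 1 (t=6: SET a = -15): {a=-15}
  after event 2 (t=10: INC a by 12): {a=-3}
  after event 3 (t=20: INC c by 14): {a=-3, c=14}

Answer: {a=-3, c=14}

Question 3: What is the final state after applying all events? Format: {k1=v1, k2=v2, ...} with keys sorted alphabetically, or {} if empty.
  after event 1 (t=6: SET a = -15): {a=-15}
  after event 2 (t=10: INC a by 12): {a=-3}
  after event 3 (t=20: INC c by 14): {a=-3, c=14}
  after event 4 (t=29: SET d = 10): {a=-3, c=14, d=10}
  after event 5 (t=33: SET c = 37): {a=-3, c=37, d=10}
  after event 6 (t=42: SET b = -18): {a=-3, b=-18, c=37, d=10}
  after event 7 (t=43: INC b by 4): {a=-3, b=-14, c=37, d=10}

Answer: {a=-3, b=-14, c=37, d=10}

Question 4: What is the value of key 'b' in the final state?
Track key 'b' through all 7 events:
  event 1 (t=6: SET a = -15): b unchanged
  event 2 (t=10: INC a by 12): b unchanged
  event 3 (t=20: INC c by 14): b unchanged
  event 4 (t=29: SET d = 10): b unchanged
  event 5 (t=33: SET c = 37): b unchanged
  event 6 (t=42: SET b = -18): b (absent) -> -18
  event 7 (t=43: INC b by 4): b -18 -> -14
Final: b = -14

Answer: -14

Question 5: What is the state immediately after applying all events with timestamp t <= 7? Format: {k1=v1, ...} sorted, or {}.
Apply events with t <= 7 (1 events):
  after event 1 (t=6: SET a = -15): {a=-15}

Answer: {a=-15}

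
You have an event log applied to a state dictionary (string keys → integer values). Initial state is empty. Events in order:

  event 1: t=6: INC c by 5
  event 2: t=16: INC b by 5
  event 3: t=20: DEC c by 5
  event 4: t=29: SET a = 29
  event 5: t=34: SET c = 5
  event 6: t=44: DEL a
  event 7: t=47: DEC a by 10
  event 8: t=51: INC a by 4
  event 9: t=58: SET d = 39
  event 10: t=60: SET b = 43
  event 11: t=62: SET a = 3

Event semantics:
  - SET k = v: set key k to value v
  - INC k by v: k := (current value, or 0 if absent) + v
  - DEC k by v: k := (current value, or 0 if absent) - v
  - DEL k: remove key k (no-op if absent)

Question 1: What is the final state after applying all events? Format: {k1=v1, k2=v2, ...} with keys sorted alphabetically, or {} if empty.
Answer: {a=3, b=43, c=5, d=39}

Derivation:
  after event 1 (t=6: INC c by 5): {c=5}
  after event 2 (t=16: INC b by 5): {b=5, c=5}
  after event 3 (t=20: DEC c by 5): {b=5, c=0}
  after event 4 (t=29: SET a = 29): {a=29, b=5, c=0}
  after event 5 (t=34: SET c = 5): {a=29, b=5, c=5}
  after event 6 (t=44: DEL a): {b=5, c=5}
  after event 7 (t=47: DEC a by 10): {a=-10, b=5, c=5}
  after event 8 (t=51: INC a by 4): {a=-6, b=5, c=5}
  after event 9 (t=58: SET d = 39): {a=-6, b=5, c=5, d=39}
  after event 10 (t=60: SET b = 43): {a=-6, b=43, c=5, d=39}
  after event 11 (t=62: SET a = 3): {a=3, b=43, c=5, d=39}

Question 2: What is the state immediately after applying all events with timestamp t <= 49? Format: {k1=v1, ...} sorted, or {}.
Answer: {a=-10, b=5, c=5}

Derivation:
Apply events with t <= 49 (7 events):
  after event 1 (t=6: INC c by 5): {c=5}
  after event 2 (t=16: INC b by 5): {b=5, c=5}
  after event 3 (t=20: DEC c by 5): {b=5, c=0}
  after event 4 (t=29: SET a = 29): {a=29, b=5, c=0}
  after event 5 (t=34: SET c = 5): {a=29, b=5, c=5}
  after event 6 (t=44: DEL a): {b=5, c=5}
  after event 7 (t=47: DEC a by 10): {a=-10, b=5, c=5}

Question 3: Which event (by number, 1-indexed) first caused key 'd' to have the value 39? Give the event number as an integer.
Answer: 9

Derivation:
Looking for first event where d becomes 39:
  event 9: d (absent) -> 39  <-- first match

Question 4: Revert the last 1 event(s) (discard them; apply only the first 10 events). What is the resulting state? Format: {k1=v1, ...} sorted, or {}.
Keep first 10 events (discard last 1):
  after event 1 (t=6: INC c by 5): {c=5}
  after event 2 (t=16: INC b by 5): {b=5, c=5}
  after event 3 (t=20: DEC c by 5): {b=5, c=0}
  after event 4 (t=29: SET a = 29): {a=29, b=5, c=0}
  after event 5 (t=34: SET c = 5): {a=29, b=5, c=5}
  after event 6 (t=44: DEL a): {b=5, c=5}
  after event 7 (t=47: DEC a by 10): {a=-10, b=5, c=5}
  after event 8 (t=51: INC a by 4): {a=-6, b=5, c=5}
  after event 9 (t=58: SET d = 39): {a=-6, b=5, c=5, d=39}
  after event 10 (t=60: SET b = 43): {a=-6, b=43, c=5, d=39}

Answer: {a=-6, b=43, c=5, d=39}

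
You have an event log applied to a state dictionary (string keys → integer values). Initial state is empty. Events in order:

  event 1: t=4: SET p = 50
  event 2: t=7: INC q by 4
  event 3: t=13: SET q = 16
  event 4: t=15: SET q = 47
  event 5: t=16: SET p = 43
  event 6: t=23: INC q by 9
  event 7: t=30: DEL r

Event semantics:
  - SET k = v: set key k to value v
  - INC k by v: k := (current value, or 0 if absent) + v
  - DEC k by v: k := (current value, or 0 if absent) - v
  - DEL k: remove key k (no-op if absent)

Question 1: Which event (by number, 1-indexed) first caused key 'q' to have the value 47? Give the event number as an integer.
Answer: 4

Derivation:
Looking for first event where q becomes 47:
  event 2: q = 4
  event 3: q = 16
  event 4: q 16 -> 47  <-- first match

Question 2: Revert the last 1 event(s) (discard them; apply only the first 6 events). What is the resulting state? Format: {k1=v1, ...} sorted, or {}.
Answer: {p=43, q=56}

Derivation:
Keep first 6 events (discard last 1):
  after event 1 (t=4: SET p = 50): {p=50}
  after event 2 (t=7: INC q by 4): {p=50, q=4}
  after event 3 (t=13: SET q = 16): {p=50, q=16}
  after event 4 (t=15: SET q = 47): {p=50, q=47}
  after event 5 (t=16: SET p = 43): {p=43, q=47}
  after event 6 (t=23: INC q by 9): {p=43, q=56}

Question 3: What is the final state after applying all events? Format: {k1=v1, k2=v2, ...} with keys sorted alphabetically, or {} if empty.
  after event 1 (t=4: SET p = 50): {p=50}
  after event 2 (t=7: INC q by 4): {p=50, q=4}
  after event 3 (t=13: SET q = 16): {p=50, q=16}
  after event 4 (t=15: SET q = 47): {p=50, q=47}
  after event 5 (t=16: SET p = 43): {p=43, q=47}
  after event 6 (t=23: INC q by 9): {p=43, q=56}
  after event 7 (t=30: DEL r): {p=43, q=56}

Answer: {p=43, q=56}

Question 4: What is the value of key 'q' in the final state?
Track key 'q' through all 7 events:
  event 1 (t=4: SET p = 50): q unchanged
  event 2 (t=7: INC q by 4): q (absent) -> 4
  event 3 (t=13: SET q = 16): q 4 -> 16
  event 4 (t=15: SET q = 47): q 16 -> 47
  event 5 (t=16: SET p = 43): q unchanged
  event 6 (t=23: INC q by 9): q 47 -> 56
  event 7 (t=30: DEL r): q unchanged
Final: q = 56

Answer: 56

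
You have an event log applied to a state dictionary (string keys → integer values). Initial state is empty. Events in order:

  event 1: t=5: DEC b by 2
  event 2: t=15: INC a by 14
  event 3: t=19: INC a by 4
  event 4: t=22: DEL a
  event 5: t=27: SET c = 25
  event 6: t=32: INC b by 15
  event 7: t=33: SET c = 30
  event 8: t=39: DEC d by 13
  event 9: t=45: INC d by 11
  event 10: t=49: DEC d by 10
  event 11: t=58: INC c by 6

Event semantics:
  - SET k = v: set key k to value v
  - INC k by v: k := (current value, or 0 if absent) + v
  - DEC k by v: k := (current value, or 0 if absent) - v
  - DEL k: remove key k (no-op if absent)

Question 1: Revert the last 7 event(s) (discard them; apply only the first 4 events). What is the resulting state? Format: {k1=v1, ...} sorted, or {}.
Answer: {b=-2}

Derivation:
Keep first 4 events (discard last 7):
  after event 1 (t=5: DEC b by 2): {b=-2}
  after event 2 (t=15: INC a by 14): {a=14, b=-2}
  after event 3 (t=19: INC a by 4): {a=18, b=-2}
  after event 4 (t=22: DEL a): {b=-2}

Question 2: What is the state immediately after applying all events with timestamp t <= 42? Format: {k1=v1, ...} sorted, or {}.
Apply events with t <= 42 (8 events):
  after event 1 (t=5: DEC b by 2): {b=-2}
  after event 2 (t=15: INC a by 14): {a=14, b=-2}
  after event 3 (t=19: INC a by 4): {a=18, b=-2}
  after event 4 (t=22: DEL a): {b=-2}
  after event 5 (t=27: SET c = 25): {b=-2, c=25}
  after event 6 (t=32: INC b by 15): {b=13, c=25}
  after event 7 (t=33: SET c = 30): {b=13, c=30}
  after event 8 (t=39: DEC d by 13): {b=13, c=30, d=-13}

Answer: {b=13, c=30, d=-13}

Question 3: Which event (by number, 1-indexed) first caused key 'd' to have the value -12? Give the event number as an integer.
Looking for first event where d becomes -12:
  event 8: d = -13
  event 9: d = -2
  event 10: d -2 -> -12  <-- first match

Answer: 10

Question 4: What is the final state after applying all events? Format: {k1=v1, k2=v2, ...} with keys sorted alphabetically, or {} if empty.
Answer: {b=13, c=36, d=-12}

Derivation:
  after event 1 (t=5: DEC b by 2): {b=-2}
  after event 2 (t=15: INC a by 14): {a=14, b=-2}
  after event 3 (t=19: INC a by 4): {a=18, b=-2}
  after event 4 (t=22: DEL a): {b=-2}
  after event 5 (t=27: SET c = 25): {b=-2, c=25}
  after event 6 (t=32: INC b by 15): {b=13, c=25}
  after event 7 (t=33: SET c = 30): {b=13, c=30}
  after event 8 (t=39: DEC d by 13): {b=13, c=30, d=-13}
  after event 9 (t=45: INC d by 11): {b=13, c=30, d=-2}
  after event 10 (t=49: DEC d by 10): {b=13, c=30, d=-12}
  after event 11 (t=58: INC c by 6): {b=13, c=36, d=-12}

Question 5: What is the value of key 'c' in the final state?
Track key 'c' through all 11 events:
  event 1 (t=5: DEC b by 2): c unchanged
  event 2 (t=15: INC a by 14): c unchanged
  event 3 (t=19: INC a by 4): c unchanged
  event 4 (t=22: DEL a): c unchanged
  event 5 (t=27: SET c = 25): c (absent) -> 25
  event 6 (t=32: INC b by 15): c unchanged
  event 7 (t=33: SET c = 30): c 25 -> 30
  event 8 (t=39: DEC d by 13): c unchanged
  event 9 (t=45: INC d by 11): c unchanged
  event 10 (t=49: DEC d by 10): c unchanged
  event 11 (t=58: INC c by 6): c 30 -> 36
Final: c = 36

Answer: 36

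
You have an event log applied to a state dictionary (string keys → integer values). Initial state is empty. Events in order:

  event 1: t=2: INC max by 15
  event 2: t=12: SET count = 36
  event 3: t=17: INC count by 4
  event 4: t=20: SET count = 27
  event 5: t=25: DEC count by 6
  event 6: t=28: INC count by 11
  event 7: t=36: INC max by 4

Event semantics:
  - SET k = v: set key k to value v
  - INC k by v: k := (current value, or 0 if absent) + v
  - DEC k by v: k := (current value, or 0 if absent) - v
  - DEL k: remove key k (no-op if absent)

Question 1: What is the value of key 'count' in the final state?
Answer: 32

Derivation:
Track key 'count' through all 7 events:
  event 1 (t=2: INC max by 15): count unchanged
  event 2 (t=12: SET count = 36): count (absent) -> 36
  event 3 (t=17: INC count by 4): count 36 -> 40
  event 4 (t=20: SET count = 27): count 40 -> 27
  event 5 (t=25: DEC count by 6): count 27 -> 21
  event 6 (t=28: INC count by 11): count 21 -> 32
  event 7 (t=36: INC max by 4): count unchanged
Final: count = 32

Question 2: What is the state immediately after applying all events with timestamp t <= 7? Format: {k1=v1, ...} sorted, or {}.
Answer: {max=15}

Derivation:
Apply events with t <= 7 (1 events):
  after event 1 (t=2: INC max by 15): {max=15}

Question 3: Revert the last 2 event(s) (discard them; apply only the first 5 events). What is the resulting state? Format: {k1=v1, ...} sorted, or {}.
Answer: {count=21, max=15}

Derivation:
Keep first 5 events (discard last 2):
  after event 1 (t=2: INC max by 15): {max=15}
  after event 2 (t=12: SET count = 36): {count=36, max=15}
  after event 3 (t=17: INC count by 4): {count=40, max=15}
  after event 4 (t=20: SET count = 27): {count=27, max=15}
  after event 5 (t=25: DEC count by 6): {count=21, max=15}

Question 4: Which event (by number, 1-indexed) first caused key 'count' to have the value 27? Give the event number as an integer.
Looking for first event where count becomes 27:
  event 2: count = 36
  event 3: count = 40
  event 4: count 40 -> 27  <-- first match

Answer: 4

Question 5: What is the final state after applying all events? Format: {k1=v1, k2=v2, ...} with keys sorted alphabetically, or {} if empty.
Answer: {count=32, max=19}

Derivation:
  after event 1 (t=2: INC max by 15): {max=15}
  after event 2 (t=12: SET count = 36): {count=36, max=15}
  after event 3 (t=17: INC count by 4): {count=40, max=15}
  after event 4 (t=20: SET count = 27): {count=27, max=15}
  after event 5 (t=25: DEC count by 6): {count=21, max=15}
  after event 6 (t=28: INC count by 11): {count=32, max=15}
  after event 7 (t=36: INC max by 4): {count=32, max=19}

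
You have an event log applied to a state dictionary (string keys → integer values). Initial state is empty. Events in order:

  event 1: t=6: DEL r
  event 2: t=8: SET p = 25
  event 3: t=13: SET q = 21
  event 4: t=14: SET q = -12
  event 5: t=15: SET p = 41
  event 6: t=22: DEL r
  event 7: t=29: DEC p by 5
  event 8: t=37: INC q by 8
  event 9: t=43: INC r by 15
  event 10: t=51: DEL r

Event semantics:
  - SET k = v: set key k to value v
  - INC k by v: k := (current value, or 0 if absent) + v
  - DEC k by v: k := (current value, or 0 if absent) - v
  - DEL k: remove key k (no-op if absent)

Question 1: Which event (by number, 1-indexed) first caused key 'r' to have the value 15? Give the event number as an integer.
Looking for first event where r becomes 15:
  event 9: r (absent) -> 15  <-- first match

Answer: 9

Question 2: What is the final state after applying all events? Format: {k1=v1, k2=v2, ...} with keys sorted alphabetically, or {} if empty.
  after event 1 (t=6: DEL r): {}
  after event 2 (t=8: SET p = 25): {p=25}
  after event 3 (t=13: SET q = 21): {p=25, q=21}
  after event 4 (t=14: SET q = -12): {p=25, q=-12}
  after event 5 (t=15: SET p = 41): {p=41, q=-12}
  after event 6 (t=22: DEL r): {p=41, q=-12}
  after event 7 (t=29: DEC p by 5): {p=36, q=-12}
  after event 8 (t=37: INC q by 8): {p=36, q=-4}
  after event 9 (t=43: INC r by 15): {p=36, q=-4, r=15}
  after event 10 (t=51: DEL r): {p=36, q=-4}

Answer: {p=36, q=-4}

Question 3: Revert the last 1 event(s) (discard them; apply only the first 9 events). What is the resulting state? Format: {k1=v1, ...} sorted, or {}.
Keep first 9 events (discard last 1):
  after event 1 (t=6: DEL r): {}
  after event 2 (t=8: SET p = 25): {p=25}
  after event 3 (t=13: SET q = 21): {p=25, q=21}
  after event 4 (t=14: SET q = -12): {p=25, q=-12}
  after event 5 (t=15: SET p = 41): {p=41, q=-12}
  after event 6 (t=22: DEL r): {p=41, q=-12}
  after event 7 (t=29: DEC p by 5): {p=36, q=-12}
  after event 8 (t=37: INC q by 8): {p=36, q=-4}
  after event 9 (t=43: INC r by 15): {p=36, q=-4, r=15}

Answer: {p=36, q=-4, r=15}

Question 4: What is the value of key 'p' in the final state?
Track key 'p' through all 10 events:
  event 1 (t=6: DEL r): p unchanged
  event 2 (t=8: SET p = 25): p (absent) -> 25
  event 3 (t=13: SET q = 21): p unchanged
  event 4 (t=14: SET q = -12): p unchanged
  event 5 (t=15: SET p = 41): p 25 -> 41
  event 6 (t=22: DEL r): p unchanged
  event 7 (t=29: DEC p by 5): p 41 -> 36
  event 8 (t=37: INC q by 8): p unchanged
  event 9 (t=43: INC r by 15): p unchanged
  event 10 (t=51: DEL r): p unchanged
Final: p = 36

Answer: 36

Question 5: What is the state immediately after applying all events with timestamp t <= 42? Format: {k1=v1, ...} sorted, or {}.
Apply events with t <= 42 (8 events):
  after event 1 (t=6: DEL r): {}
  after event 2 (t=8: SET p = 25): {p=25}
  after event 3 (t=13: SET q = 21): {p=25, q=21}
  after event 4 (t=14: SET q = -12): {p=25, q=-12}
  after event 5 (t=15: SET p = 41): {p=41, q=-12}
  after event 6 (t=22: DEL r): {p=41, q=-12}
  after event 7 (t=29: DEC p by 5): {p=36, q=-12}
  after event 8 (t=37: INC q by 8): {p=36, q=-4}

Answer: {p=36, q=-4}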